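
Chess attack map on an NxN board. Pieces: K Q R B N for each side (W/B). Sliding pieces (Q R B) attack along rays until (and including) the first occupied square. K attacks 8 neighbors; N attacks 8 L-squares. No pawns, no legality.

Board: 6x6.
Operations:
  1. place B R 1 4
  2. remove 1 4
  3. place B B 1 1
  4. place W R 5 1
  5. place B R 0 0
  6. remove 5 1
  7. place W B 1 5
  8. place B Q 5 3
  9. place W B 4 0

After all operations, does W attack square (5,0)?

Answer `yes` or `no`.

Op 1: place BR@(1,4)
Op 2: remove (1,4)
Op 3: place BB@(1,1)
Op 4: place WR@(5,1)
Op 5: place BR@(0,0)
Op 6: remove (5,1)
Op 7: place WB@(1,5)
Op 8: place BQ@(5,3)
Op 9: place WB@(4,0)
Per-piece attacks for W:
  WB@(1,5): attacks (2,4) (3,3) (4,2) (5,1) (0,4)
  WB@(4,0): attacks (5,1) (3,1) (2,2) (1,3) (0,4)
W attacks (5,0): no

Answer: no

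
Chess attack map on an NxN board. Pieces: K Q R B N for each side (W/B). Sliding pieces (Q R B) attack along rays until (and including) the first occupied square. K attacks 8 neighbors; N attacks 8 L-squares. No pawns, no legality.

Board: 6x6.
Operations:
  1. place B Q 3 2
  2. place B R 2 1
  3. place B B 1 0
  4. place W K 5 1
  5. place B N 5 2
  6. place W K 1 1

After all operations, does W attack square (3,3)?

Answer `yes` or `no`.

Op 1: place BQ@(3,2)
Op 2: place BR@(2,1)
Op 3: place BB@(1,0)
Op 4: place WK@(5,1)
Op 5: place BN@(5,2)
Op 6: place WK@(1,1)
Per-piece attacks for W:
  WK@(1,1): attacks (1,2) (1,0) (2,1) (0,1) (2,2) (2,0) (0,2) (0,0)
  WK@(5,1): attacks (5,2) (5,0) (4,1) (4,2) (4,0)
W attacks (3,3): no

Answer: no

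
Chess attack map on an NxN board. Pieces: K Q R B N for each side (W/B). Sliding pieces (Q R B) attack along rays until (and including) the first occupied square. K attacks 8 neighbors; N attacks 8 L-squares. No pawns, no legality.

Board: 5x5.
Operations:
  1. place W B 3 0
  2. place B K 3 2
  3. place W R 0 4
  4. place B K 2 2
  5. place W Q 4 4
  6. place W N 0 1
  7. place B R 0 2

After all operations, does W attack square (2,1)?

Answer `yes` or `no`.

Answer: yes

Derivation:
Op 1: place WB@(3,0)
Op 2: place BK@(3,2)
Op 3: place WR@(0,4)
Op 4: place BK@(2,2)
Op 5: place WQ@(4,4)
Op 6: place WN@(0,1)
Op 7: place BR@(0,2)
Per-piece attacks for W:
  WN@(0,1): attacks (1,3) (2,2) (2,0)
  WR@(0,4): attacks (0,3) (0,2) (1,4) (2,4) (3,4) (4,4) [ray(0,-1) blocked at (0,2); ray(1,0) blocked at (4,4)]
  WB@(3,0): attacks (4,1) (2,1) (1,2) (0,3)
  WQ@(4,4): attacks (4,3) (4,2) (4,1) (4,0) (3,4) (2,4) (1,4) (0,4) (3,3) (2,2) [ray(-1,0) blocked at (0,4); ray(-1,-1) blocked at (2,2)]
W attacks (2,1): yes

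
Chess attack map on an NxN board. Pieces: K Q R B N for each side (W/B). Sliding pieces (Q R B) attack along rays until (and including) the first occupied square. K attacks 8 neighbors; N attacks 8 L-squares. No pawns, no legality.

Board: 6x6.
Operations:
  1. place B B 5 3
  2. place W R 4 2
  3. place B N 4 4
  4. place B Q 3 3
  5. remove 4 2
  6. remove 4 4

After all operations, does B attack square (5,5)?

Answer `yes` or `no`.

Op 1: place BB@(5,3)
Op 2: place WR@(4,2)
Op 3: place BN@(4,4)
Op 4: place BQ@(3,3)
Op 5: remove (4,2)
Op 6: remove (4,4)
Per-piece attacks for B:
  BQ@(3,3): attacks (3,4) (3,5) (3,2) (3,1) (3,0) (4,3) (5,3) (2,3) (1,3) (0,3) (4,4) (5,5) (4,2) (5,1) (2,4) (1,5) (2,2) (1,1) (0,0) [ray(1,0) blocked at (5,3)]
  BB@(5,3): attacks (4,4) (3,5) (4,2) (3,1) (2,0)
B attacks (5,5): yes

Answer: yes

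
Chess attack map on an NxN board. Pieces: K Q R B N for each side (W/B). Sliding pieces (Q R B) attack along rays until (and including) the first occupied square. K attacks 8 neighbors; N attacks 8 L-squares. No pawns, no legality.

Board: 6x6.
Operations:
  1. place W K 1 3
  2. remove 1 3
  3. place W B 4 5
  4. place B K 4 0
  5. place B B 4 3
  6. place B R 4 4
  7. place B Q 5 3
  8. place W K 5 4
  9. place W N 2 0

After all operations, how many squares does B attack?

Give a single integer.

Op 1: place WK@(1,3)
Op 2: remove (1,3)
Op 3: place WB@(4,5)
Op 4: place BK@(4,0)
Op 5: place BB@(4,3)
Op 6: place BR@(4,4)
Op 7: place BQ@(5,3)
Op 8: place WK@(5,4)
Op 9: place WN@(2,0)
Per-piece attacks for B:
  BK@(4,0): attacks (4,1) (5,0) (3,0) (5,1) (3,1)
  BB@(4,3): attacks (5,4) (5,2) (3,4) (2,5) (3,2) (2,1) (1,0) [ray(1,1) blocked at (5,4)]
  BR@(4,4): attacks (4,5) (4,3) (5,4) (3,4) (2,4) (1,4) (0,4) [ray(0,1) blocked at (4,5); ray(0,-1) blocked at (4,3); ray(1,0) blocked at (5,4)]
  BQ@(5,3): attacks (5,4) (5,2) (5,1) (5,0) (4,3) (4,4) (4,2) (3,1) (2,0) [ray(0,1) blocked at (5,4); ray(-1,0) blocked at (4,3); ray(-1,1) blocked at (4,4); ray(-1,-1) blocked at (2,0)]
Union (20 distinct): (0,4) (1,0) (1,4) (2,0) (2,1) (2,4) (2,5) (3,0) (3,1) (3,2) (3,4) (4,1) (4,2) (4,3) (4,4) (4,5) (5,0) (5,1) (5,2) (5,4)

Answer: 20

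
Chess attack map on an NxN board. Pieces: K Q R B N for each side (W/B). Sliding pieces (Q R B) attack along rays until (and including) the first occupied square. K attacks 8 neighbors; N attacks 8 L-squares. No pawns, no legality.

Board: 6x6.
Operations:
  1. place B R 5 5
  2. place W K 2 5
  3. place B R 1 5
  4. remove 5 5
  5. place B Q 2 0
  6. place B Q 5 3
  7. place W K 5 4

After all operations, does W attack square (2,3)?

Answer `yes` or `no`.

Op 1: place BR@(5,5)
Op 2: place WK@(2,5)
Op 3: place BR@(1,5)
Op 4: remove (5,5)
Op 5: place BQ@(2,0)
Op 6: place BQ@(5,3)
Op 7: place WK@(5,4)
Per-piece attacks for W:
  WK@(2,5): attacks (2,4) (3,5) (1,5) (3,4) (1,4)
  WK@(5,4): attacks (5,5) (5,3) (4,4) (4,5) (4,3)
W attacks (2,3): no

Answer: no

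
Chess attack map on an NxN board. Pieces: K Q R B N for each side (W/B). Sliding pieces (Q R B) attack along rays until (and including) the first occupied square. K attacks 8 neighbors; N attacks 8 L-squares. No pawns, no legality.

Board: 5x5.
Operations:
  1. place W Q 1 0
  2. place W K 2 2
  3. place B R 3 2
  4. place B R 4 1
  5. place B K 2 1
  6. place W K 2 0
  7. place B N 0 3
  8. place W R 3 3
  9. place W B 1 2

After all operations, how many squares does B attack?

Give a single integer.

Op 1: place WQ@(1,0)
Op 2: place WK@(2,2)
Op 3: place BR@(3,2)
Op 4: place BR@(4,1)
Op 5: place BK@(2,1)
Op 6: place WK@(2,0)
Op 7: place BN@(0,3)
Op 8: place WR@(3,3)
Op 9: place WB@(1,2)
Per-piece attacks for B:
  BN@(0,3): attacks (2,4) (1,1) (2,2)
  BK@(2,1): attacks (2,2) (2,0) (3,1) (1,1) (3,2) (3,0) (1,2) (1,0)
  BR@(3,2): attacks (3,3) (3,1) (3,0) (4,2) (2,2) [ray(0,1) blocked at (3,3); ray(-1,0) blocked at (2,2)]
  BR@(4,1): attacks (4,2) (4,3) (4,4) (4,0) (3,1) (2,1) [ray(-1,0) blocked at (2,1)]
Union (15 distinct): (1,0) (1,1) (1,2) (2,0) (2,1) (2,2) (2,4) (3,0) (3,1) (3,2) (3,3) (4,0) (4,2) (4,3) (4,4)

Answer: 15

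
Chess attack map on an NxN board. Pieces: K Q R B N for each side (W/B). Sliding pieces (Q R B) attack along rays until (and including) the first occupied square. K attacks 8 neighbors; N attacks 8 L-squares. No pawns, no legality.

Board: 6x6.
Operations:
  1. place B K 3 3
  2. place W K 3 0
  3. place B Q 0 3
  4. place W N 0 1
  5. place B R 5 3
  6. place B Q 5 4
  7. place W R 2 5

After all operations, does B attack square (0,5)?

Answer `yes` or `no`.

Op 1: place BK@(3,3)
Op 2: place WK@(3,0)
Op 3: place BQ@(0,3)
Op 4: place WN@(0,1)
Op 5: place BR@(5,3)
Op 6: place BQ@(5,4)
Op 7: place WR@(2,5)
Per-piece attacks for B:
  BQ@(0,3): attacks (0,4) (0,5) (0,2) (0,1) (1,3) (2,3) (3,3) (1,4) (2,5) (1,2) (2,1) (3,0) [ray(0,-1) blocked at (0,1); ray(1,0) blocked at (3,3); ray(1,1) blocked at (2,5); ray(1,-1) blocked at (3,0)]
  BK@(3,3): attacks (3,4) (3,2) (4,3) (2,3) (4,4) (4,2) (2,4) (2,2)
  BR@(5,3): attacks (5,4) (5,2) (5,1) (5,0) (4,3) (3,3) [ray(0,1) blocked at (5,4); ray(-1,0) blocked at (3,3)]
  BQ@(5,4): attacks (5,5) (5,3) (4,4) (3,4) (2,4) (1,4) (0,4) (4,5) (4,3) (3,2) (2,1) (1,0) [ray(0,-1) blocked at (5,3)]
B attacks (0,5): yes

Answer: yes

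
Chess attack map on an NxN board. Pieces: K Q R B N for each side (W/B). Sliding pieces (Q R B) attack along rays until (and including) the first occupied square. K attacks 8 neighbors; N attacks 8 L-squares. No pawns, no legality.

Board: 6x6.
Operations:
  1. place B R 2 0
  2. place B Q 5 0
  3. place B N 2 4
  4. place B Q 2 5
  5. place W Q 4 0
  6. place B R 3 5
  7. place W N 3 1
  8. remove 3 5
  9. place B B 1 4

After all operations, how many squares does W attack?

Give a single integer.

Answer: 14

Derivation:
Op 1: place BR@(2,0)
Op 2: place BQ@(5,0)
Op 3: place BN@(2,4)
Op 4: place BQ@(2,5)
Op 5: place WQ@(4,0)
Op 6: place BR@(3,5)
Op 7: place WN@(3,1)
Op 8: remove (3,5)
Op 9: place BB@(1,4)
Per-piece attacks for W:
  WN@(3,1): attacks (4,3) (5,2) (2,3) (1,2) (5,0) (1,0)
  WQ@(4,0): attacks (4,1) (4,2) (4,3) (4,4) (4,5) (5,0) (3,0) (2,0) (5,1) (3,1) [ray(1,0) blocked at (5,0); ray(-1,0) blocked at (2,0); ray(-1,1) blocked at (3,1)]
Union (14 distinct): (1,0) (1,2) (2,0) (2,3) (3,0) (3,1) (4,1) (4,2) (4,3) (4,4) (4,5) (5,0) (5,1) (5,2)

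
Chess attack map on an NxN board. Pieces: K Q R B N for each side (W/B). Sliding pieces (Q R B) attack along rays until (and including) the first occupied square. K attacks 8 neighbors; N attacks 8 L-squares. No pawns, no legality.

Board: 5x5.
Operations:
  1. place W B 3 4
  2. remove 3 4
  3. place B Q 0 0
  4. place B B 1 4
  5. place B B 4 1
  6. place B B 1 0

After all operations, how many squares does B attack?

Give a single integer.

Op 1: place WB@(3,4)
Op 2: remove (3,4)
Op 3: place BQ@(0,0)
Op 4: place BB@(1,4)
Op 5: place BB@(4,1)
Op 6: place BB@(1,0)
Per-piece attacks for B:
  BQ@(0,0): attacks (0,1) (0,2) (0,3) (0,4) (1,0) (1,1) (2,2) (3,3) (4,4) [ray(1,0) blocked at (1,0)]
  BB@(1,0): attacks (2,1) (3,2) (4,3) (0,1)
  BB@(1,4): attacks (2,3) (3,2) (4,1) (0,3) [ray(1,-1) blocked at (4,1)]
  BB@(4,1): attacks (3,2) (2,3) (1,4) (3,0) [ray(-1,1) blocked at (1,4)]
Union (16 distinct): (0,1) (0,2) (0,3) (0,4) (1,0) (1,1) (1,4) (2,1) (2,2) (2,3) (3,0) (3,2) (3,3) (4,1) (4,3) (4,4)

Answer: 16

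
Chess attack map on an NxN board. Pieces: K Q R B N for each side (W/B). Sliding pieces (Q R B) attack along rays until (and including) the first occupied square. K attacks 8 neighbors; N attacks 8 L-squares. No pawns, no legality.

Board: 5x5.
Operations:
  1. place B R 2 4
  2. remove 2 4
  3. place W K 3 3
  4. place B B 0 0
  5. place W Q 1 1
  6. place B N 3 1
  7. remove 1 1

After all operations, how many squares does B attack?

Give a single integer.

Op 1: place BR@(2,4)
Op 2: remove (2,4)
Op 3: place WK@(3,3)
Op 4: place BB@(0,0)
Op 5: place WQ@(1,1)
Op 6: place BN@(3,1)
Op 7: remove (1,1)
Per-piece attacks for B:
  BB@(0,0): attacks (1,1) (2,2) (3,3) [ray(1,1) blocked at (3,3)]
  BN@(3,1): attacks (4,3) (2,3) (1,2) (1,0)
Union (7 distinct): (1,0) (1,1) (1,2) (2,2) (2,3) (3,3) (4,3)

Answer: 7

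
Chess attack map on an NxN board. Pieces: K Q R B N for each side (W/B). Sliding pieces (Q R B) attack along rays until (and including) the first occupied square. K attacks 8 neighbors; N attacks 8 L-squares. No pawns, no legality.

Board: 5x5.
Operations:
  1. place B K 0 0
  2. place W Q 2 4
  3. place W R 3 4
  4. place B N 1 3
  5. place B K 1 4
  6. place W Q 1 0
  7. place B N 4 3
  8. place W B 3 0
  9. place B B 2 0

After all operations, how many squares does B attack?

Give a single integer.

Op 1: place BK@(0,0)
Op 2: place WQ@(2,4)
Op 3: place WR@(3,4)
Op 4: place BN@(1,3)
Op 5: place BK@(1,4)
Op 6: place WQ@(1,0)
Op 7: place BN@(4,3)
Op 8: place WB@(3,0)
Op 9: place BB@(2,0)
Per-piece attacks for B:
  BK@(0,0): attacks (0,1) (1,0) (1,1)
  BN@(1,3): attacks (3,4) (2,1) (3,2) (0,1)
  BK@(1,4): attacks (1,3) (2,4) (0,4) (2,3) (0,3)
  BB@(2,0): attacks (3,1) (4,2) (1,1) (0,2)
  BN@(4,3): attacks (2,4) (3,1) (2,2)
Union (15 distinct): (0,1) (0,2) (0,3) (0,4) (1,0) (1,1) (1,3) (2,1) (2,2) (2,3) (2,4) (3,1) (3,2) (3,4) (4,2)

Answer: 15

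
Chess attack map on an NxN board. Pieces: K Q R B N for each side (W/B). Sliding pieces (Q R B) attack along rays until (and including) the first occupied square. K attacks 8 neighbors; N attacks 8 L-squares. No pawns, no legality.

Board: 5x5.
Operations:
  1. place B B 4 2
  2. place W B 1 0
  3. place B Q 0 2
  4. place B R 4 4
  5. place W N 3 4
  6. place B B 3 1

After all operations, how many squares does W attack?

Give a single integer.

Op 1: place BB@(4,2)
Op 2: place WB@(1,0)
Op 3: place BQ@(0,2)
Op 4: place BR@(4,4)
Op 5: place WN@(3,4)
Op 6: place BB@(3,1)
Per-piece attacks for W:
  WB@(1,0): attacks (2,1) (3,2) (4,3) (0,1)
  WN@(3,4): attacks (4,2) (2,2) (1,3)
Union (7 distinct): (0,1) (1,3) (2,1) (2,2) (3,2) (4,2) (4,3)

Answer: 7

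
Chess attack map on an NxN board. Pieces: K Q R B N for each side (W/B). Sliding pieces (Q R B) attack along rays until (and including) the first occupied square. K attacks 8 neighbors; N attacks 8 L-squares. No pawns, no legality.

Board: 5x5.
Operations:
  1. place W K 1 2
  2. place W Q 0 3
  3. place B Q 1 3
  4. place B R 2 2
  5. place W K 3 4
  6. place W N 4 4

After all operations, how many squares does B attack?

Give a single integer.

Op 1: place WK@(1,2)
Op 2: place WQ@(0,3)
Op 3: place BQ@(1,3)
Op 4: place BR@(2,2)
Op 5: place WK@(3,4)
Op 6: place WN@(4,4)
Per-piece attacks for B:
  BQ@(1,3): attacks (1,4) (1,2) (2,3) (3,3) (4,3) (0,3) (2,4) (2,2) (0,4) (0,2) [ray(0,-1) blocked at (1,2); ray(-1,0) blocked at (0,3); ray(1,-1) blocked at (2,2)]
  BR@(2,2): attacks (2,3) (2,4) (2,1) (2,0) (3,2) (4,2) (1,2) [ray(-1,0) blocked at (1,2)]
Union (14 distinct): (0,2) (0,3) (0,4) (1,2) (1,4) (2,0) (2,1) (2,2) (2,3) (2,4) (3,2) (3,3) (4,2) (4,3)

Answer: 14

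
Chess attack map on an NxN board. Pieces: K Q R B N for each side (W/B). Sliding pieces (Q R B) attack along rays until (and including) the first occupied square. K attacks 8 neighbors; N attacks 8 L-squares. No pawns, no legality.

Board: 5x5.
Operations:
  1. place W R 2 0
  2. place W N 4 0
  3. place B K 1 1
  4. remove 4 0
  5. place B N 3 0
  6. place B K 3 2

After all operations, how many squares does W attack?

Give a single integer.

Op 1: place WR@(2,0)
Op 2: place WN@(4,0)
Op 3: place BK@(1,1)
Op 4: remove (4,0)
Op 5: place BN@(3,0)
Op 6: place BK@(3,2)
Per-piece attacks for W:
  WR@(2,0): attacks (2,1) (2,2) (2,3) (2,4) (3,0) (1,0) (0,0) [ray(1,0) blocked at (3,0)]
Union (7 distinct): (0,0) (1,0) (2,1) (2,2) (2,3) (2,4) (3,0)

Answer: 7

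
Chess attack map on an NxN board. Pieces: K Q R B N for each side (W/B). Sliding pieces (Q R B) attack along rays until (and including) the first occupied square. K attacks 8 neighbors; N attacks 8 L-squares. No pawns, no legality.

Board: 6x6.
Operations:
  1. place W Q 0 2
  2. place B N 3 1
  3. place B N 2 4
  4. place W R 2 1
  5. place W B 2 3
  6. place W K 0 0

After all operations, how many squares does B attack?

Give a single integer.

Answer: 10

Derivation:
Op 1: place WQ@(0,2)
Op 2: place BN@(3,1)
Op 3: place BN@(2,4)
Op 4: place WR@(2,1)
Op 5: place WB@(2,3)
Op 6: place WK@(0,0)
Per-piece attacks for B:
  BN@(2,4): attacks (4,5) (0,5) (3,2) (4,3) (1,2) (0,3)
  BN@(3,1): attacks (4,3) (5,2) (2,3) (1,2) (5,0) (1,0)
Union (10 distinct): (0,3) (0,5) (1,0) (1,2) (2,3) (3,2) (4,3) (4,5) (5,0) (5,2)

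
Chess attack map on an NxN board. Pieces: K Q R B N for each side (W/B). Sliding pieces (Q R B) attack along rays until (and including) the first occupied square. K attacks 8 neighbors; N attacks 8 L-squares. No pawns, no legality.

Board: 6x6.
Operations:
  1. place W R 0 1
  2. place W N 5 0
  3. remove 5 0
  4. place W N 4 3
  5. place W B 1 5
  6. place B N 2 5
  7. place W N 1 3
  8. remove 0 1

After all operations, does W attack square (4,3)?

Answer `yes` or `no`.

Answer: no

Derivation:
Op 1: place WR@(0,1)
Op 2: place WN@(5,0)
Op 3: remove (5,0)
Op 4: place WN@(4,3)
Op 5: place WB@(1,5)
Op 6: place BN@(2,5)
Op 7: place WN@(1,3)
Op 8: remove (0,1)
Per-piece attacks for W:
  WN@(1,3): attacks (2,5) (3,4) (0,5) (2,1) (3,2) (0,1)
  WB@(1,5): attacks (2,4) (3,3) (4,2) (5,1) (0,4)
  WN@(4,3): attacks (5,5) (3,5) (2,4) (5,1) (3,1) (2,2)
W attacks (4,3): no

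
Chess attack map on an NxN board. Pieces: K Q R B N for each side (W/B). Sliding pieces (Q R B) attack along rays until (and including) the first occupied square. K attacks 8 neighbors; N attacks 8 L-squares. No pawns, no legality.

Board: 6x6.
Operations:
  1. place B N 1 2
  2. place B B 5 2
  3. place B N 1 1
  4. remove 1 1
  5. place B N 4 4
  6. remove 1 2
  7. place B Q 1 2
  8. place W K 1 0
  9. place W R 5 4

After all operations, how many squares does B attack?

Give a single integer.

Op 1: place BN@(1,2)
Op 2: place BB@(5,2)
Op 3: place BN@(1,1)
Op 4: remove (1,1)
Op 5: place BN@(4,4)
Op 6: remove (1,2)
Op 7: place BQ@(1,2)
Op 8: place WK@(1,0)
Op 9: place WR@(5,4)
Per-piece attacks for B:
  BQ@(1,2): attacks (1,3) (1,4) (1,5) (1,1) (1,0) (2,2) (3,2) (4,2) (5,2) (0,2) (2,3) (3,4) (4,5) (2,1) (3,0) (0,3) (0,1) [ray(0,-1) blocked at (1,0); ray(1,0) blocked at (5,2)]
  BN@(4,4): attacks (2,5) (5,2) (3,2) (2,3)
  BB@(5,2): attacks (4,3) (3,4) (2,5) (4,1) (3,0)
Union (20 distinct): (0,1) (0,2) (0,3) (1,0) (1,1) (1,3) (1,4) (1,5) (2,1) (2,2) (2,3) (2,5) (3,0) (3,2) (3,4) (4,1) (4,2) (4,3) (4,5) (5,2)

Answer: 20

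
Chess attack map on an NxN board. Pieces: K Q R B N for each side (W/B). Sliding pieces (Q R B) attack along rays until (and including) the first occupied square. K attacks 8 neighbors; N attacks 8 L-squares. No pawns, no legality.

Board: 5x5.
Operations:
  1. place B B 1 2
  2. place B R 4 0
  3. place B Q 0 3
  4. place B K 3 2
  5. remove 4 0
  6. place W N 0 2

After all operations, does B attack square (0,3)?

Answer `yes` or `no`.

Op 1: place BB@(1,2)
Op 2: place BR@(4,0)
Op 3: place BQ@(0,3)
Op 4: place BK@(3,2)
Op 5: remove (4,0)
Op 6: place WN@(0,2)
Per-piece attacks for B:
  BQ@(0,3): attacks (0,4) (0,2) (1,3) (2,3) (3,3) (4,3) (1,4) (1,2) [ray(0,-1) blocked at (0,2); ray(1,-1) blocked at (1,2)]
  BB@(1,2): attacks (2,3) (3,4) (2,1) (3,0) (0,3) (0,1) [ray(-1,1) blocked at (0,3)]
  BK@(3,2): attacks (3,3) (3,1) (4,2) (2,2) (4,3) (4,1) (2,3) (2,1)
B attacks (0,3): yes

Answer: yes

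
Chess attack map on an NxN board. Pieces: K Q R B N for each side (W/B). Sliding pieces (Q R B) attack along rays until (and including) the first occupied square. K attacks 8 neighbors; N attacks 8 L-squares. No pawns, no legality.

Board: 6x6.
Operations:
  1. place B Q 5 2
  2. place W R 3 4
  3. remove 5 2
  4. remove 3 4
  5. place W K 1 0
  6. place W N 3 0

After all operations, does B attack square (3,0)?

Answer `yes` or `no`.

Op 1: place BQ@(5,2)
Op 2: place WR@(3,4)
Op 3: remove (5,2)
Op 4: remove (3,4)
Op 5: place WK@(1,0)
Op 6: place WN@(3,0)
Per-piece attacks for B:
B attacks (3,0): no

Answer: no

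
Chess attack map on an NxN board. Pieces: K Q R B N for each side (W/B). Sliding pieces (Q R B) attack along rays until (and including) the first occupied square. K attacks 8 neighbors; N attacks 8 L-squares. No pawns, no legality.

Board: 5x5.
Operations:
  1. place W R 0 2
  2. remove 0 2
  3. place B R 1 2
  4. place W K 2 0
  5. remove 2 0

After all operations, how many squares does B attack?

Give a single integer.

Op 1: place WR@(0,2)
Op 2: remove (0,2)
Op 3: place BR@(1,2)
Op 4: place WK@(2,0)
Op 5: remove (2,0)
Per-piece attacks for B:
  BR@(1,2): attacks (1,3) (1,4) (1,1) (1,0) (2,2) (3,2) (4,2) (0,2)
Union (8 distinct): (0,2) (1,0) (1,1) (1,3) (1,4) (2,2) (3,2) (4,2)

Answer: 8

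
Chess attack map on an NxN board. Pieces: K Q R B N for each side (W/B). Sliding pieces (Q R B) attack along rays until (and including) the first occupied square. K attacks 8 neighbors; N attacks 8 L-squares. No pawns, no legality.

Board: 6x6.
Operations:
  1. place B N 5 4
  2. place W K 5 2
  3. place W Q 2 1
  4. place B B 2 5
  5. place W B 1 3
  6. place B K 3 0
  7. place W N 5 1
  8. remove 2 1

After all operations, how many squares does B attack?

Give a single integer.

Answer: 13

Derivation:
Op 1: place BN@(5,4)
Op 2: place WK@(5,2)
Op 3: place WQ@(2,1)
Op 4: place BB@(2,5)
Op 5: place WB@(1,3)
Op 6: place BK@(3,0)
Op 7: place WN@(5,1)
Op 8: remove (2,1)
Per-piece attacks for B:
  BB@(2,5): attacks (3,4) (4,3) (5,2) (1,4) (0,3) [ray(1,-1) blocked at (5,2)]
  BK@(3,0): attacks (3,1) (4,0) (2,0) (4,1) (2,1)
  BN@(5,4): attacks (3,5) (4,2) (3,3)
Union (13 distinct): (0,3) (1,4) (2,0) (2,1) (3,1) (3,3) (3,4) (3,5) (4,0) (4,1) (4,2) (4,3) (5,2)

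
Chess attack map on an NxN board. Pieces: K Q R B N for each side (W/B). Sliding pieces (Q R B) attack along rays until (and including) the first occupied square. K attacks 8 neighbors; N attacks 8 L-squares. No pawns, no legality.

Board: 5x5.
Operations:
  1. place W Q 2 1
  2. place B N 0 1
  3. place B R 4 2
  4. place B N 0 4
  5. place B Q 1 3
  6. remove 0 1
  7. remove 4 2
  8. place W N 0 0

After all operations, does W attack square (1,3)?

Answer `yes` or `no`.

Op 1: place WQ@(2,1)
Op 2: place BN@(0,1)
Op 3: place BR@(4,2)
Op 4: place BN@(0,4)
Op 5: place BQ@(1,3)
Op 6: remove (0,1)
Op 7: remove (4,2)
Op 8: place WN@(0,0)
Per-piece attacks for W:
  WN@(0,0): attacks (1,2) (2,1)
  WQ@(2,1): attacks (2,2) (2,3) (2,4) (2,0) (3,1) (4,1) (1,1) (0,1) (3,2) (4,3) (3,0) (1,2) (0,3) (1,0)
W attacks (1,3): no

Answer: no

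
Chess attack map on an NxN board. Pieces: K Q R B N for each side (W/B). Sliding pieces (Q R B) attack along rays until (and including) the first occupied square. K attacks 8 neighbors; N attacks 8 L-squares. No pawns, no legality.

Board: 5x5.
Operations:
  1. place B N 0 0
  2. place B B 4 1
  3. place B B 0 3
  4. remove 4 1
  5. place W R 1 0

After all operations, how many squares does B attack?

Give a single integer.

Op 1: place BN@(0,0)
Op 2: place BB@(4,1)
Op 3: place BB@(0,3)
Op 4: remove (4,1)
Op 5: place WR@(1,0)
Per-piece attacks for B:
  BN@(0,0): attacks (1,2) (2,1)
  BB@(0,3): attacks (1,4) (1,2) (2,1) (3,0)
Union (4 distinct): (1,2) (1,4) (2,1) (3,0)

Answer: 4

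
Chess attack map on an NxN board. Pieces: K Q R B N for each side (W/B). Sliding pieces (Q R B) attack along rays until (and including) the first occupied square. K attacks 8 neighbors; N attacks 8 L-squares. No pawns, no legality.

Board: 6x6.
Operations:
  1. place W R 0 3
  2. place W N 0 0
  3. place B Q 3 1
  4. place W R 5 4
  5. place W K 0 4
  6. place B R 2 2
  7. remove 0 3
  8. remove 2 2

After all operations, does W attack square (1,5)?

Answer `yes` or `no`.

Answer: yes

Derivation:
Op 1: place WR@(0,3)
Op 2: place WN@(0,0)
Op 3: place BQ@(3,1)
Op 4: place WR@(5,4)
Op 5: place WK@(0,4)
Op 6: place BR@(2,2)
Op 7: remove (0,3)
Op 8: remove (2,2)
Per-piece attacks for W:
  WN@(0,0): attacks (1,2) (2,1)
  WK@(0,4): attacks (0,5) (0,3) (1,4) (1,5) (1,3)
  WR@(5,4): attacks (5,5) (5,3) (5,2) (5,1) (5,0) (4,4) (3,4) (2,4) (1,4) (0,4) [ray(-1,0) blocked at (0,4)]
W attacks (1,5): yes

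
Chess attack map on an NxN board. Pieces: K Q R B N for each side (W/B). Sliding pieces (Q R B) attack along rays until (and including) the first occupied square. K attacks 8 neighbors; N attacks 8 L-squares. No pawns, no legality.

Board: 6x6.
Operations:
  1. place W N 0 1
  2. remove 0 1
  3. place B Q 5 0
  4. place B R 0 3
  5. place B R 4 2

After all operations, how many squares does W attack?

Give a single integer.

Answer: 0

Derivation:
Op 1: place WN@(0,1)
Op 2: remove (0,1)
Op 3: place BQ@(5,0)
Op 4: place BR@(0,3)
Op 5: place BR@(4,2)
Per-piece attacks for W:
Union (0 distinct): (none)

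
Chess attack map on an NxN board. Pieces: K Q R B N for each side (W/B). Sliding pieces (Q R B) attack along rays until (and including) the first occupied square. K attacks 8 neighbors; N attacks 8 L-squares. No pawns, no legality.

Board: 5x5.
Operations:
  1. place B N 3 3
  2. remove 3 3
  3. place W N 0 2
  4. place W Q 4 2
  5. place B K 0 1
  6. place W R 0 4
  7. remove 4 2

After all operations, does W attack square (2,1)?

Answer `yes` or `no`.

Answer: yes

Derivation:
Op 1: place BN@(3,3)
Op 2: remove (3,3)
Op 3: place WN@(0,2)
Op 4: place WQ@(4,2)
Op 5: place BK@(0,1)
Op 6: place WR@(0,4)
Op 7: remove (4,2)
Per-piece attacks for W:
  WN@(0,2): attacks (1,4) (2,3) (1,0) (2,1)
  WR@(0,4): attacks (0,3) (0,2) (1,4) (2,4) (3,4) (4,4) [ray(0,-1) blocked at (0,2)]
W attacks (2,1): yes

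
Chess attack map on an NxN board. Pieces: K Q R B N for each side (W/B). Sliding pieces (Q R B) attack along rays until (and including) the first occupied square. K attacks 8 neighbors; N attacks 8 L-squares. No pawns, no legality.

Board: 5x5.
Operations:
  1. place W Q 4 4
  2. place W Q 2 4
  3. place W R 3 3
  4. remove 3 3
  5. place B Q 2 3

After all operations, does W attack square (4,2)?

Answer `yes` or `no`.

Op 1: place WQ@(4,4)
Op 2: place WQ@(2,4)
Op 3: place WR@(3,3)
Op 4: remove (3,3)
Op 5: place BQ@(2,3)
Per-piece attacks for W:
  WQ@(2,4): attacks (2,3) (3,4) (4,4) (1,4) (0,4) (3,3) (4,2) (1,3) (0,2) [ray(0,-1) blocked at (2,3); ray(1,0) blocked at (4,4)]
  WQ@(4,4): attacks (4,3) (4,2) (4,1) (4,0) (3,4) (2,4) (3,3) (2,2) (1,1) (0,0) [ray(-1,0) blocked at (2,4)]
W attacks (4,2): yes

Answer: yes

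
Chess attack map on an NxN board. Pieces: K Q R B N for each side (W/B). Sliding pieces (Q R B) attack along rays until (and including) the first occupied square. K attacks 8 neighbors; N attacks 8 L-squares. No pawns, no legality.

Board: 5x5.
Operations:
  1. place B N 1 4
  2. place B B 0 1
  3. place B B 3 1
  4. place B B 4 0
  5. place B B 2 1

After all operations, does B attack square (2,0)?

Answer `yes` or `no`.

Answer: yes

Derivation:
Op 1: place BN@(1,4)
Op 2: place BB@(0,1)
Op 3: place BB@(3,1)
Op 4: place BB@(4,0)
Op 5: place BB@(2,1)
Per-piece attacks for B:
  BB@(0,1): attacks (1,2) (2,3) (3,4) (1,0)
  BN@(1,4): attacks (2,2) (3,3) (0,2)
  BB@(2,1): attacks (3,2) (4,3) (3,0) (1,2) (0,3) (1,0)
  BB@(3,1): attacks (4,2) (4,0) (2,2) (1,3) (0,4) (2,0) [ray(1,-1) blocked at (4,0)]
  BB@(4,0): attacks (3,1) [ray(-1,1) blocked at (3,1)]
B attacks (2,0): yes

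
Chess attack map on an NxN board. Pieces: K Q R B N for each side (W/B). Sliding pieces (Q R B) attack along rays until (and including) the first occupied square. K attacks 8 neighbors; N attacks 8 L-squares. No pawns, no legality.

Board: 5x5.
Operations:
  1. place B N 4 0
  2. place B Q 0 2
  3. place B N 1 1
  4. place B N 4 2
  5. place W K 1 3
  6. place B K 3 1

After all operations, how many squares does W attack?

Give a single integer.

Op 1: place BN@(4,0)
Op 2: place BQ@(0,2)
Op 3: place BN@(1,1)
Op 4: place BN@(4,2)
Op 5: place WK@(1,3)
Op 6: place BK@(3,1)
Per-piece attacks for W:
  WK@(1,3): attacks (1,4) (1,2) (2,3) (0,3) (2,4) (2,2) (0,4) (0,2)
Union (8 distinct): (0,2) (0,3) (0,4) (1,2) (1,4) (2,2) (2,3) (2,4)

Answer: 8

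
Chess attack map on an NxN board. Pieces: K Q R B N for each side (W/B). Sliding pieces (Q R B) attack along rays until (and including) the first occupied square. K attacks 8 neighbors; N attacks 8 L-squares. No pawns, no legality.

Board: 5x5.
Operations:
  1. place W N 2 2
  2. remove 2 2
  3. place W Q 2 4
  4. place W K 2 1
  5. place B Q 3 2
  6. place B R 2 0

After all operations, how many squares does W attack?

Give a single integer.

Answer: 18

Derivation:
Op 1: place WN@(2,2)
Op 2: remove (2,2)
Op 3: place WQ@(2,4)
Op 4: place WK@(2,1)
Op 5: place BQ@(3,2)
Op 6: place BR@(2,0)
Per-piece attacks for W:
  WK@(2,1): attacks (2,2) (2,0) (3,1) (1,1) (3,2) (3,0) (1,2) (1,0)
  WQ@(2,4): attacks (2,3) (2,2) (2,1) (3,4) (4,4) (1,4) (0,4) (3,3) (4,2) (1,3) (0,2) [ray(0,-1) blocked at (2,1)]
Union (18 distinct): (0,2) (0,4) (1,0) (1,1) (1,2) (1,3) (1,4) (2,0) (2,1) (2,2) (2,3) (3,0) (3,1) (3,2) (3,3) (3,4) (4,2) (4,4)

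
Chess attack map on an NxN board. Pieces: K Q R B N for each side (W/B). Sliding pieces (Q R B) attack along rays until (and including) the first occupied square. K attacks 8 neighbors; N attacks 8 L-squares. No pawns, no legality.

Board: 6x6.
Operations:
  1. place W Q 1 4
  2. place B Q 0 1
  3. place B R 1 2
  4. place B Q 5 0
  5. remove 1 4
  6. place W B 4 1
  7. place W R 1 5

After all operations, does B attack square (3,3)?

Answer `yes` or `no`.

Op 1: place WQ@(1,4)
Op 2: place BQ@(0,1)
Op 3: place BR@(1,2)
Op 4: place BQ@(5,0)
Op 5: remove (1,4)
Op 6: place WB@(4,1)
Op 7: place WR@(1,5)
Per-piece attacks for B:
  BQ@(0,1): attacks (0,2) (0,3) (0,4) (0,5) (0,0) (1,1) (2,1) (3,1) (4,1) (1,2) (1,0) [ray(1,0) blocked at (4,1); ray(1,1) blocked at (1,2)]
  BR@(1,2): attacks (1,3) (1,4) (1,5) (1,1) (1,0) (2,2) (3,2) (4,2) (5,2) (0,2) [ray(0,1) blocked at (1,5)]
  BQ@(5,0): attacks (5,1) (5,2) (5,3) (5,4) (5,5) (4,0) (3,0) (2,0) (1,0) (0,0) (4,1) [ray(-1,1) blocked at (4,1)]
B attacks (3,3): no

Answer: no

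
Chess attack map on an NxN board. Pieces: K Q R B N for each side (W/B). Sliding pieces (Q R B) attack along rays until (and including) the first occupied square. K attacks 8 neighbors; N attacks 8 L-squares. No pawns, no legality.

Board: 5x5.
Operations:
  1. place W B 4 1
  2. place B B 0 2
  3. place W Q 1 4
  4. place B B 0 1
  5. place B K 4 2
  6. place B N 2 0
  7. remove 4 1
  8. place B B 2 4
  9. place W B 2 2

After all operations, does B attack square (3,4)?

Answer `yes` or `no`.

Answer: yes

Derivation:
Op 1: place WB@(4,1)
Op 2: place BB@(0,2)
Op 3: place WQ@(1,4)
Op 4: place BB@(0,1)
Op 5: place BK@(4,2)
Op 6: place BN@(2,0)
Op 7: remove (4,1)
Op 8: place BB@(2,4)
Op 9: place WB@(2,2)
Per-piece attacks for B:
  BB@(0,1): attacks (1,2) (2,3) (3,4) (1,0)
  BB@(0,2): attacks (1,3) (2,4) (1,1) (2,0) [ray(1,1) blocked at (2,4); ray(1,-1) blocked at (2,0)]
  BN@(2,0): attacks (3,2) (4,1) (1,2) (0,1)
  BB@(2,4): attacks (3,3) (4,2) (1,3) (0,2) [ray(1,-1) blocked at (4,2); ray(-1,-1) blocked at (0,2)]
  BK@(4,2): attacks (4,3) (4,1) (3,2) (3,3) (3,1)
B attacks (3,4): yes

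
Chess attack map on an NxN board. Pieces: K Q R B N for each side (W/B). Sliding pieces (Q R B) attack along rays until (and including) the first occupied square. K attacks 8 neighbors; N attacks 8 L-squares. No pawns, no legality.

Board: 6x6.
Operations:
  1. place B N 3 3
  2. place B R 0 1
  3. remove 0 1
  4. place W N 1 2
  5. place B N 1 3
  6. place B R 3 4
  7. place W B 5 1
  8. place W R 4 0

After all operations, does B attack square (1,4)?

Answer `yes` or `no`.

Op 1: place BN@(3,3)
Op 2: place BR@(0,1)
Op 3: remove (0,1)
Op 4: place WN@(1,2)
Op 5: place BN@(1,3)
Op 6: place BR@(3,4)
Op 7: place WB@(5,1)
Op 8: place WR@(4,0)
Per-piece attacks for B:
  BN@(1,3): attacks (2,5) (3,4) (0,5) (2,1) (3,2) (0,1)
  BN@(3,3): attacks (4,5) (5,4) (2,5) (1,4) (4,1) (5,2) (2,1) (1,2)
  BR@(3,4): attacks (3,5) (3,3) (4,4) (5,4) (2,4) (1,4) (0,4) [ray(0,-1) blocked at (3,3)]
B attacks (1,4): yes

Answer: yes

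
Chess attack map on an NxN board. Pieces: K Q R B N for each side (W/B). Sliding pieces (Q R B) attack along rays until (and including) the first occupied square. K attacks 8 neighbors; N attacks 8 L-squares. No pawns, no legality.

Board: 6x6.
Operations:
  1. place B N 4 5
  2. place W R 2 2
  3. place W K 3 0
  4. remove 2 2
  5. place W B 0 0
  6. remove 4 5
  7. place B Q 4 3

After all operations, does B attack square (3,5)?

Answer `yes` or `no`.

Answer: no

Derivation:
Op 1: place BN@(4,5)
Op 2: place WR@(2,2)
Op 3: place WK@(3,0)
Op 4: remove (2,2)
Op 5: place WB@(0,0)
Op 6: remove (4,5)
Op 7: place BQ@(4,3)
Per-piece attacks for B:
  BQ@(4,3): attacks (4,4) (4,5) (4,2) (4,1) (4,0) (5,3) (3,3) (2,3) (1,3) (0,3) (5,4) (5,2) (3,4) (2,5) (3,2) (2,1) (1,0)
B attacks (3,5): no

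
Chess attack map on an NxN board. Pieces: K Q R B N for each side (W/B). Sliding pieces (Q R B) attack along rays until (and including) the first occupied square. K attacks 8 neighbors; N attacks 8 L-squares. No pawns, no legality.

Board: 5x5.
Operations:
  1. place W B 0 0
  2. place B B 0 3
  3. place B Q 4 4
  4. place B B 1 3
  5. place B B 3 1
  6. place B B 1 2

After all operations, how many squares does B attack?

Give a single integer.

Op 1: place WB@(0,0)
Op 2: place BB@(0,3)
Op 3: place BQ@(4,4)
Op 4: place BB@(1,3)
Op 5: place BB@(3,1)
Op 6: place BB@(1,2)
Per-piece attacks for B:
  BB@(0,3): attacks (1,4) (1,2) [ray(1,-1) blocked at (1,2)]
  BB@(1,2): attacks (2,3) (3,4) (2,1) (3,0) (0,3) (0,1) [ray(-1,1) blocked at (0,3)]
  BB@(1,3): attacks (2,4) (2,2) (3,1) (0,4) (0,2) [ray(1,-1) blocked at (3,1)]
  BB@(3,1): attacks (4,2) (4,0) (2,2) (1,3) (2,0) [ray(-1,1) blocked at (1,3)]
  BQ@(4,4): attacks (4,3) (4,2) (4,1) (4,0) (3,4) (2,4) (1,4) (0,4) (3,3) (2,2) (1,1) (0,0) [ray(-1,-1) blocked at (0,0)]
Union (22 distinct): (0,0) (0,1) (0,2) (0,3) (0,4) (1,1) (1,2) (1,3) (1,4) (2,0) (2,1) (2,2) (2,3) (2,4) (3,0) (3,1) (3,3) (3,4) (4,0) (4,1) (4,2) (4,3)

Answer: 22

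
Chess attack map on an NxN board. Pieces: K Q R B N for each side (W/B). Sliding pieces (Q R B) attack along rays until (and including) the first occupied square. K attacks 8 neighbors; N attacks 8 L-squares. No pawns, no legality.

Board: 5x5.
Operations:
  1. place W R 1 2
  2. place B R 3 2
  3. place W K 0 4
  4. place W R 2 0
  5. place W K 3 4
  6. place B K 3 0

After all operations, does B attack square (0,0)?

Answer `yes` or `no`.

Op 1: place WR@(1,2)
Op 2: place BR@(3,2)
Op 3: place WK@(0,4)
Op 4: place WR@(2,0)
Op 5: place WK@(3,4)
Op 6: place BK@(3,0)
Per-piece attacks for B:
  BK@(3,0): attacks (3,1) (4,0) (2,0) (4,1) (2,1)
  BR@(3,2): attacks (3,3) (3,4) (3,1) (3,0) (4,2) (2,2) (1,2) [ray(0,1) blocked at (3,4); ray(0,-1) blocked at (3,0); ray(-1,0) blocked at (1,2)]
B attacks (0,0): no

Answer: no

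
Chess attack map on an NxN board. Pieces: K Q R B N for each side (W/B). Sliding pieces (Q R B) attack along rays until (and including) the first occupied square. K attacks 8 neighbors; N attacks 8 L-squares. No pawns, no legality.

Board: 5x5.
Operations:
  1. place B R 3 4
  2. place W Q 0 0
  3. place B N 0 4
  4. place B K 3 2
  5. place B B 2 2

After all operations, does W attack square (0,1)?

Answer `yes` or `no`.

Answer: yes

Derivation:
Op 1: place BR@(3,4)
Op 2: place WQ@(0,0)
Op 3: place BN@(0,4)
Op 4: place BK@(3,2)
Op 5: place BB@(2,2)
Per-piece attacks for W:
  WQ@(0,0): attacks (0,1) (0,2) (0,3) (0,4) (1,0) (2,0) (3,0) (4,0) (1,1) (2,2) [ray(0,1) blocked at (0,4); ray(1,1) blocked at (2,2)]
W attacks (0,1): yes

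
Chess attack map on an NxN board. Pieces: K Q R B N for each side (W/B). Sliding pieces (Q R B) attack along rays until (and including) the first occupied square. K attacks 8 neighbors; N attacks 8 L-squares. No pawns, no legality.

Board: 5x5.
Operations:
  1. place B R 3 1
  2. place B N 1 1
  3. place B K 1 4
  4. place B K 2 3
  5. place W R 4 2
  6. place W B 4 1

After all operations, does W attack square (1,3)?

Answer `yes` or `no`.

Answer: no

Derivation:
Op 1: place BR@(3,1)
Op 2: place BN@(1,1)
Op 3: place BK@(1,4)
Op 4: place BK@(2,3)
Op 5: place WR@(4,2)
Op 6: place WB@(4,1)
Per-piece attacks for W:
  WB@(4,1): attacks (3,2) (2,3) (3,0) [ray(-1,1) blocked at (2,3)]
  WR@(4,2): attacks (4,3) (4,4) (4,1) (3,2) (2,2) (1,2) (0,2) [ray(0,-1) blocked at (4,1)]
W attacks (1,3): no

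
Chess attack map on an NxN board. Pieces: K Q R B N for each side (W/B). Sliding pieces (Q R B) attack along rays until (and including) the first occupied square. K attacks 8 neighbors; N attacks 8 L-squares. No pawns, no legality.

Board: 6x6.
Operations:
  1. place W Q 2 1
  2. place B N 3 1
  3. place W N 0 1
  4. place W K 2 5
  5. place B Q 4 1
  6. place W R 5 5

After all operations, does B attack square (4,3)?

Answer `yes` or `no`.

Op 1: place WQ@(2,1)
Op 2: place BN@(3,1)
Op 3: place WN@(0,1)
Op 4: place WK@(2,5)
Op 5: place BQ@(4,1)
Op 6: place WR@(5,5)
Per-piece attacks for B:
  BN@(3,1): attacks (4,3) (5,2) (2,3) (1,2) (5,0) (1,0)
  BQ@(4,1): attacks (4,2) (4,3) (4,4) (4,5) (4,0) (5,1) (3,1) (5,2) (5,0) (3,2) (2,3) (1,4) (0,5) (3,0) [ray(-1,0) blocked at (3,1)]
B attacks (4,3): yes

Answer: yes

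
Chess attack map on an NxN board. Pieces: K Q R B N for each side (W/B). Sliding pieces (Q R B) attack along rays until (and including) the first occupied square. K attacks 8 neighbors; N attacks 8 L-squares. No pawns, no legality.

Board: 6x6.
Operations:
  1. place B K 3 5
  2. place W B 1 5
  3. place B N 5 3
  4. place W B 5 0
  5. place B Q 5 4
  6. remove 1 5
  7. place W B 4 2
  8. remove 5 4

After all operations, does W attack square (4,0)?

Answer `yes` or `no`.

Op 1: place BK@(3,5)
Op 2: place WB@(1,5)
Op 3: place BN@(5,3)
Op 4: place WB@(5,0)
Op 5: place BQ@(5,4)
Op 6: remove (1,5)
Op 7: place WB@(4,2)
Op 8: remove (5,4)
Per-piece attacks for W:
  WB@(4,2): attacks (5,3) (5,1) (3,3) (2,4) (1,5) (3,1) (2,0) [ray(1,1) blocked at (5,3)]
  WB@(5,0): attacks (4,1) (3,2) (2,3) (1,4) (0,5)
W attacks (4,0): no

Answer: no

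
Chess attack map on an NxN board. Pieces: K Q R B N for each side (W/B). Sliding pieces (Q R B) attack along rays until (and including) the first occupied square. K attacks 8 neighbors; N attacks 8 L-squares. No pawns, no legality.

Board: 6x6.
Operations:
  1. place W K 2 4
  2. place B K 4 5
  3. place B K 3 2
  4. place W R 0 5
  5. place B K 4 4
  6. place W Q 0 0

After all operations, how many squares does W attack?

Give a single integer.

Op 1: place WK@(2,4)
Op 2: place BK@(4,5)
Op 3: place BK@(3,2)
Op 4: place WR@(0,5)
Op 5: place BK@(4,4)
Op 6: place WQ@(0,0)
Per-piece attacks for W:
  WQ@(0,0): attacks (0,1) (0,2) (0,3) (0,4) (0,5) (1,0) (2,0) (3,0) (4,0) (5,0) (1,1) (2,2) (3,3) (4,4) [ray(0,1) blocked at (0,5); ray(1,1) blocked at (4,4)]
  WR@(0,5): attacks (0,4) (0,3) (0,2) (0,1) (0,0) (1,5) (2,5) (3,5) (4,5) [ray(0,-1) blocked at (0,0); ray(1,0) blocked at (4,5)]
  WK@(2,4): attacks (2,5) (2,3) (3,4) (1,4) (3,5) (3,3) (1,5) (1,3)
Union (23 distinct): (0,0) (0,1) (0,2) (0,3) (0,4) (0,5) (1,0) (1,1) (1,3) (1,4) (1,5) (2,0) (2,2) (2,3) (2,5) (3,0) (3,3) (3,4) (3,5) (4,0) (4,4) (4,5) (5,0)

Answer: 23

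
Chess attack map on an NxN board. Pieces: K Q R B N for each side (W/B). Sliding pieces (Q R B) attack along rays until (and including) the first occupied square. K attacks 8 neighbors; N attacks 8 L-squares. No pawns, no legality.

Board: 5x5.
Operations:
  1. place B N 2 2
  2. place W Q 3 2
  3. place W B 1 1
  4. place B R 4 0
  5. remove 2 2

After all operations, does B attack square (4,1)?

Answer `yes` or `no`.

Op 1: place BN@(2,2)
Op 2: place WQ@(3,2)
Op 3: place WB@(1,1)
Op 4: place BR@(4,0)
Op 5: remove (2,2)
Per-piece attacks for B:
  BR@(4,0): attacks (4,1) (4,2) (4,3) (4,4) (3,0) (2,0) (1,0) (0,0)
B attacks (4,1): yes

Answer: yes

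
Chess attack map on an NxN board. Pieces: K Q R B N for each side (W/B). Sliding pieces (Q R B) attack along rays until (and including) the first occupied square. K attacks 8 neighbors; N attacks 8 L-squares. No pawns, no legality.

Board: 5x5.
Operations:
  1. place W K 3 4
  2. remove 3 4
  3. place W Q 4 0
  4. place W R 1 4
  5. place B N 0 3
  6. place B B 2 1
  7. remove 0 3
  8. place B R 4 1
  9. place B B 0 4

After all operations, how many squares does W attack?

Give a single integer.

Answer: 14

Derivation:
Op 1: place WK@(3,4)
Op 2: remove (3,4)
Op 3: place WQ@(4,0)
Op 4: place WR@(1,4)
Op 5: place BN@(0,3)
Op 6: place BB@(2,1)
Op 7: remove (0,3)
Op 8: place BR@(4,1)
Op 9: place BB@(0,4)
Per-piece attacks for W:
  WR@(1,4): attacks (1,3) (1,2) (1,1) (1,0) (2,4) (3,4) (4,4) (0,4) [ray(-1,0) blocked at (0,4)]
  WQ@(4,0): attacks (4,1) (3,0) (2,0) (1,0) (0,0) (3,1) (2,2) (1,3) (0,4) [ray(0,1) blocked at (4,1); ray(-1,1) blocked at (0,4)]
Union (14 distinct): (0,0) (0,4) (1,0) (1,1) (1,2) (1,3) (2,0) (2,2) (2,4) (3,0) (3,1) (3,4) (4,1) (4,4)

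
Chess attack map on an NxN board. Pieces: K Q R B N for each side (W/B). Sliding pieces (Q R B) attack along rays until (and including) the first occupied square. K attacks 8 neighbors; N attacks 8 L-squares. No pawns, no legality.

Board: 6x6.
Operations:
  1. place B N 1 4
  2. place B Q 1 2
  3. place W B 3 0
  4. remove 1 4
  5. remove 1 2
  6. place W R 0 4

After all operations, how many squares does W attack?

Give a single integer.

Op 1: place BN@(1,4)
Op 2: place BQ@(1,2)
Op 3: place WB@(3,0)
Op 4: remove (1,4)
Op 5: remove (1,2)
Op 6: place WR@(0,4)
Per-piece attacks for W:
  WR@(0,4): attacks (0,5) (0,3) (0,2) (0,1) (0,0) (1,4) (2,4) (3,4) (4,4) (5,4)
  WB@(3,0): attacks (4,1) (5,2) (2,1) (1,2) (0,3)
Union (14 distinct): (0,0) (0,1) (0,2) (0,3) (0,5) (1,2) (1,4) (2,1) (2,4) (3,4) (4,1) (4,4) (5,2) (5,4)

Answer: 14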